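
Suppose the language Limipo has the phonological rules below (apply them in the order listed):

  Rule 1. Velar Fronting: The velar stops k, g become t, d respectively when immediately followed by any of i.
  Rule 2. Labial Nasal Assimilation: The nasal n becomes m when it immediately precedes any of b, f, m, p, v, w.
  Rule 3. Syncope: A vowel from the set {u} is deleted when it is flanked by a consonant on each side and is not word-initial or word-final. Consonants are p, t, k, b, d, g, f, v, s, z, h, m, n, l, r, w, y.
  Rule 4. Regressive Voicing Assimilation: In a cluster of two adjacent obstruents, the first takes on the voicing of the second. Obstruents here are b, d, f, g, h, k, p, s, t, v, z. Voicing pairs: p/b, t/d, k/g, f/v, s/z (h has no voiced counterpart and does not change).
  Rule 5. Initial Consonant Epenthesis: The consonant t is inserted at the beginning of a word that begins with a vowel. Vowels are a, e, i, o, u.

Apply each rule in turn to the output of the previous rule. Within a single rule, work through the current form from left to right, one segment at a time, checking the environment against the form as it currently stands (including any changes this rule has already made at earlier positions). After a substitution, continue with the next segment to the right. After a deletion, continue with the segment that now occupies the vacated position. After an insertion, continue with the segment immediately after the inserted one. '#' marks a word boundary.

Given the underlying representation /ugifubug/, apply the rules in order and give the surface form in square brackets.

[tudivbg]

Rule 1 Velar Fronting: [ugifubug] → [udifubug]
Rule 2 Labial Nasal Assimilation: no change — [udifubug]
Rule 3 Syncope: [udifubug] → [udifbg]
Rule 4 Regressive Voicing Assimilation: [udifbg] → [udivbg]
Rule 5 Initial Consonant Epenthesis: [udivbg] → [tudivbg]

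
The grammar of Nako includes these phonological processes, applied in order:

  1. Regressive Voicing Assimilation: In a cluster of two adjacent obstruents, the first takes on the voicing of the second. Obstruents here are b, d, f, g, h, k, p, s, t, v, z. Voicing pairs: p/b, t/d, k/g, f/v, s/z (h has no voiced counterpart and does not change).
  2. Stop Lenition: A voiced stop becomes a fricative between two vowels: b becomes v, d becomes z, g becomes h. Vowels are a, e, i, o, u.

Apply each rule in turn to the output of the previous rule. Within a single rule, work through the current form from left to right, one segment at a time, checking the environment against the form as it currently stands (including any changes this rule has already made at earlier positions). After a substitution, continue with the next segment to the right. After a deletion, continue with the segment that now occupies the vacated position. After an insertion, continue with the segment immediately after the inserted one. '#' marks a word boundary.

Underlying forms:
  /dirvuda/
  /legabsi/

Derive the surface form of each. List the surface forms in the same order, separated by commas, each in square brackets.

/dirvuda/:
  1 Regressive Voicing Assimilation: no change — [dirvuda]
  2 Stop Lenition: [dirvuda] → [dirvuza]
/legabsi/:
  1 Regressive Voicing Assimilation: [legabsi] → [legapsi]
  2 Stop Lenition: [legapsi] → [lehapsi]

[dirvuza], [lehapsi]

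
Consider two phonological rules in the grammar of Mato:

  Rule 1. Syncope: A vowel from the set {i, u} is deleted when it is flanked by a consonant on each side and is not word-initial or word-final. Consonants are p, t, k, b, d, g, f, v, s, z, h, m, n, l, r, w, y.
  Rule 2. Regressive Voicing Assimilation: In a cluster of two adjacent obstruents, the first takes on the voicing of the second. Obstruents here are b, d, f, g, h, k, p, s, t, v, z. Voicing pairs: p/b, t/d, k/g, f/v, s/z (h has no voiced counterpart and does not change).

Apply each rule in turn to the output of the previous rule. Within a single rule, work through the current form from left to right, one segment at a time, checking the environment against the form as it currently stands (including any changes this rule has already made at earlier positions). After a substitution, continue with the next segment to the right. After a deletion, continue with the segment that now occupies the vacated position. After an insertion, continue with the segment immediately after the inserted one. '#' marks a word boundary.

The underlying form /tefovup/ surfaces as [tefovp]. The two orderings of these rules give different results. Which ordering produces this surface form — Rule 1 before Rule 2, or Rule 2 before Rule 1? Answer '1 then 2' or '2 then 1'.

Order 1 then 2:
  1 Syncope: [tefovup] → [tefovp]
  2 Regressive Voicing Assimilation: [tefovp] → [tefofp]
  result: [tefofp]
Order 2 then 1:
  2 Regressive Voicing Assimilation: no change — [tefovup]
  1 Syncope: [tefovup] → [tefovp]
  result: [tefovp]

2 then 1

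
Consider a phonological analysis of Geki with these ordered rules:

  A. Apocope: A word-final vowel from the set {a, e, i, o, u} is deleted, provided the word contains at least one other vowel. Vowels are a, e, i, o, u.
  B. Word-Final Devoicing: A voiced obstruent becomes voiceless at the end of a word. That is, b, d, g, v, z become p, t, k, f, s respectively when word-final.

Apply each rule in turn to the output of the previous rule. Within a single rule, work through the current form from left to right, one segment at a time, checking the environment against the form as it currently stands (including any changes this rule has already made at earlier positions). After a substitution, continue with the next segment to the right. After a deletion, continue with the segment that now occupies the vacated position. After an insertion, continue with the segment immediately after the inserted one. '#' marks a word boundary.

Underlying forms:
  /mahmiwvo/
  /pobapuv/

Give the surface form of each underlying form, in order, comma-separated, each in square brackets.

/mahmiwvo/:
  A Apocope: [mahmiwvo] → [mahmiwv]
  B Word-Final Devoicing: [mahmiwv] → [mahmiwf]
/pobapuv/:
  A Apocope: no change — [pobapuv]
  B Word-Final Devoicing: [pobapuv] → [pobapuf]

[mahmiwf], [pobapuf]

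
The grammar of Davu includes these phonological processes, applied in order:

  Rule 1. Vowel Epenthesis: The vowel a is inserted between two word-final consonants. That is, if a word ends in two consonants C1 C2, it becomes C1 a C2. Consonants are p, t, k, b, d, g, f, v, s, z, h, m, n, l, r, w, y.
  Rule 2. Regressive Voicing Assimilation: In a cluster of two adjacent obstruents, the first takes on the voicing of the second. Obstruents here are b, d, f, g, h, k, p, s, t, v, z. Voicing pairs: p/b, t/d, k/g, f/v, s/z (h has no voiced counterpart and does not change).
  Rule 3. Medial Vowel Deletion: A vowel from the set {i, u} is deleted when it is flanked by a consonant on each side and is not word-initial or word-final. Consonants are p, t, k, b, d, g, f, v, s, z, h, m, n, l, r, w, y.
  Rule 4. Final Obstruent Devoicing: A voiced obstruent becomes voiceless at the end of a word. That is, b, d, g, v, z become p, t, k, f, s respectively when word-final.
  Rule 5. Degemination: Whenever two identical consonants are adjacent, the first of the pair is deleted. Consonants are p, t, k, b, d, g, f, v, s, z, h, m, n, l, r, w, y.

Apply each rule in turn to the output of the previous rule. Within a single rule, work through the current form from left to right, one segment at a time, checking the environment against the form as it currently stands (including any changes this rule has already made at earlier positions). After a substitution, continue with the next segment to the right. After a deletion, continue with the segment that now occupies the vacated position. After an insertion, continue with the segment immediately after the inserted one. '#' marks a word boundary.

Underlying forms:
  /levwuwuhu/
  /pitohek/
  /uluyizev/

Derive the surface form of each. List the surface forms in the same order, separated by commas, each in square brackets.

/levwuwuhu/:
  Rule 1 Vowel Epenthesis: no change — [levwuwuhu]
  Rule 2 Regressive Voicing Assimilation: no change — [levwuwuhu]
  Rule 3 Medial Vowel Deletion: [levwuwuhu] → [levwwhu]
  Rule 4 Final Obstruent Devoicing: no change — [levwwhu]
  Rule 5 Degemination: [levwwhu] → [levwhu]
/pitohek/:
  Rule 1 Vowel Epenthesis: no change — [pitohek]
  Rule 2 Regressive Voicing Assimilation: no change — [pitohek]
  Rule 3 Medial Vowel Deletion: [pitohek] → [ptohek]
  Rule 4 Final Obstruent Devoicing: no change — [ptohek]
  Rule 5 Degemination: no change — [ptohek]
/uluyizev/:
  Rule 1 Vowel Epenthesis: no change — [uluyizev]
  Rule 2 Regressive Voicing Assimilation: no change — [uluyizev]
  Rule 3 Medial Vowel Deletion: [uluyizev] → [ulyzev]
  Rule 4 Final Obstruent Devoicing: [ulyzev] → [ulyzef]
  Rule 5 Degemination: no change — [ulyzef]

[levwhu], [ptohek], [ulyzef]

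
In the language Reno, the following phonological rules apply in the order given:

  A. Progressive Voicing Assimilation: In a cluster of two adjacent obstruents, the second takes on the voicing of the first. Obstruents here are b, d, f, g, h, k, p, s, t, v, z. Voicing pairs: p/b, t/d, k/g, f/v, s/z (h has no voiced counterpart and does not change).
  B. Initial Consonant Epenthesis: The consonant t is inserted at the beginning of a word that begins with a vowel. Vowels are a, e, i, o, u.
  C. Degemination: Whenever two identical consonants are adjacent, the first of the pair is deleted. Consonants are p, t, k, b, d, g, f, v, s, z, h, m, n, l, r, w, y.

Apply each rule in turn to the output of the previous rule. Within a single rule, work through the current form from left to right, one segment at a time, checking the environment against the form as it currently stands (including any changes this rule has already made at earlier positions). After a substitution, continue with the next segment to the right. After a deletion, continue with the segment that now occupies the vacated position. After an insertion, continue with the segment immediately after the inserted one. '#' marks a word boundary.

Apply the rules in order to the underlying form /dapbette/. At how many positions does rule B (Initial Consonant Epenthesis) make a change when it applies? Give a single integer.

0

A Progressive Voicing Assimilation: [dapbette] → [dappette]
B Initial Consonant Epenthesis: no change — [dappette]
C Degemination: [dappette] → [dapete]
Rule B changed 0 position(s).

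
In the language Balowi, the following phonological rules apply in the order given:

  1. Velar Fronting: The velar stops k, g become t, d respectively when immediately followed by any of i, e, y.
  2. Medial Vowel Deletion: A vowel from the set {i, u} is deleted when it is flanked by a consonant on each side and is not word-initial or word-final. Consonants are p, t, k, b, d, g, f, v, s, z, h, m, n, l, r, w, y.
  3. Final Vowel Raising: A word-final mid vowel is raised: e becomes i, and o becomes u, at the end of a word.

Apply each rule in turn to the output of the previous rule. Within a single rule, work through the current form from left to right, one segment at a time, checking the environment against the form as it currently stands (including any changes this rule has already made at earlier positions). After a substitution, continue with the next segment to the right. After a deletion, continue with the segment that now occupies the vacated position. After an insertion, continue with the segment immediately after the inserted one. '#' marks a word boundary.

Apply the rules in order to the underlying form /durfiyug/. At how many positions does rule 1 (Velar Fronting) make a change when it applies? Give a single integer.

0

1 Velar Fronting: no change — [durfiyug]
2 Medial Vowel Deletion: [durfiyug] → [drfyg]
3 Final Vowel Raising: no change — [drfyg]
Rule 1 changed 0 position(s).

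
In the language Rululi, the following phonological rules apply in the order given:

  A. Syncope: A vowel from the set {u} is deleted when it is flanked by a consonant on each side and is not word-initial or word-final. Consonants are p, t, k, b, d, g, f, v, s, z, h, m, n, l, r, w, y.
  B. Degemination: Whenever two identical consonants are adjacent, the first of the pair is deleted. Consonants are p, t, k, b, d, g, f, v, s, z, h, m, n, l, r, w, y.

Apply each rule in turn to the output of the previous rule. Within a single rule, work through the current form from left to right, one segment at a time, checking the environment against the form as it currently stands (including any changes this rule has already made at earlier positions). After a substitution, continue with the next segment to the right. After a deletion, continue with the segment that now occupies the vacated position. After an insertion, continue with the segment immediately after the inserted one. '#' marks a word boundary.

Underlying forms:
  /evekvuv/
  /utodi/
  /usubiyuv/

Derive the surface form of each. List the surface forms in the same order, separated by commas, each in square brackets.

[evekv], [utodi], [usbiyv]

/evekvuv/:
  A Syncope: [evekvuv] → [evekvv]
  B Degemination: [evekvv] → [evekv]
/utodi/:
  A Syncope: no change — [utodi]
  B Degemination: no change — [utodi]
/usubiyuv/:
  A Syncope: [usubiyuv] → [usbiyv]
  B Degemination: no change — [usbiyv]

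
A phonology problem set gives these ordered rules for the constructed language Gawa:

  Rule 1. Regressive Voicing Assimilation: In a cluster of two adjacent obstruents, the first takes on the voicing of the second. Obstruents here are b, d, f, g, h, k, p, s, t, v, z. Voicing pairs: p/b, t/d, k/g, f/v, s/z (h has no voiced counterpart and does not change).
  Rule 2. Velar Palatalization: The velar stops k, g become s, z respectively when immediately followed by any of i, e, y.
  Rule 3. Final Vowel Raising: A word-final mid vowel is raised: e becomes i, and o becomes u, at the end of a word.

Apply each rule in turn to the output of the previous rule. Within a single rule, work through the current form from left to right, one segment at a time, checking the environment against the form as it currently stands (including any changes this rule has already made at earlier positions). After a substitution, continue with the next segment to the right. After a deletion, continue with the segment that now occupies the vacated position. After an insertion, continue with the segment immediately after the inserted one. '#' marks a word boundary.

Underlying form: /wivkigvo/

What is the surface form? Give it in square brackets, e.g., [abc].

Rule 1 Regressive Voicing Assimilation: [wivkigvo] → [wifkigvo]
Rule 2 Velar Palatalization: [wifkigvo] → [wifsigvo]
Rule 3 Final Vowel Raising: [wifsigvo] → [wifsigvu]

[wifsigvu]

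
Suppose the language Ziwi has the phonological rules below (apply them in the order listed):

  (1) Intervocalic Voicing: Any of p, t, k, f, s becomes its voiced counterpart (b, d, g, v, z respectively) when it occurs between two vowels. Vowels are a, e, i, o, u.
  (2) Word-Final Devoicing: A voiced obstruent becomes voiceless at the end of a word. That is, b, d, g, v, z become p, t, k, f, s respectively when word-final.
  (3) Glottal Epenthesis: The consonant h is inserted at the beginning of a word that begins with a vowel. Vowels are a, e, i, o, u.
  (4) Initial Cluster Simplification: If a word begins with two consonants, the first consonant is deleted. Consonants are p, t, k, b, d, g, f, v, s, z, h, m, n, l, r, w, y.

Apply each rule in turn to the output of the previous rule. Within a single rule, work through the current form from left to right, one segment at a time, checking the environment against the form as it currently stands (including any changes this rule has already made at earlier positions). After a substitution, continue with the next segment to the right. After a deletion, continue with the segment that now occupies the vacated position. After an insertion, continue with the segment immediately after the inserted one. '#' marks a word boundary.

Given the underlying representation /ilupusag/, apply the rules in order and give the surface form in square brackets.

[hilubuzak]

(1) Intervocalic Voicing: [ilupusag] → [ilubuzag]
(2) Word-Final Devoicing: [ilubuzag] → [ilubuzak]
(3) Glottal Epenthesis: [ilubuzak] → [hilubuzak]
(4) Initial Cluster Simplification: no change — [hilubuzak]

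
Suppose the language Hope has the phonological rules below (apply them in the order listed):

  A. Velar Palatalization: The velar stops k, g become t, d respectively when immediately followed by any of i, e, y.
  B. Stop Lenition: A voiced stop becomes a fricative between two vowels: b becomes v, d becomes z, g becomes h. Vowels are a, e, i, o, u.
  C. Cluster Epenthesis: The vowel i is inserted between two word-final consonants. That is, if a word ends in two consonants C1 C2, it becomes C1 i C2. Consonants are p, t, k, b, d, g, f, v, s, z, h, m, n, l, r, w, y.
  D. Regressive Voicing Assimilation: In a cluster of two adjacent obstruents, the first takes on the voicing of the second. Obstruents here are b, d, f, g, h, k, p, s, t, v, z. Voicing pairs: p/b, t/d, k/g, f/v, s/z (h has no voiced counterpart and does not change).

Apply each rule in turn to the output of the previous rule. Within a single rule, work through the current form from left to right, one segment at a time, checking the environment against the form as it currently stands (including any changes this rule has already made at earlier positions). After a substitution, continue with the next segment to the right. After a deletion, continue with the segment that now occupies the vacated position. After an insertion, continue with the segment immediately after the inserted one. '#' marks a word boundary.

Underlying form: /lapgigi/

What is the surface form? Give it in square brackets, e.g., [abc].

[labdizi]

A Velar Palatalization: [lapgigi] → [lapdidi]
B Stop Lenition: [lapdidi] → [lapdizi]
C Cluster Epenthesis: no change — [lapdizi]
D Regressive Voicing Assimilation: [lapdizi] → [labdizi]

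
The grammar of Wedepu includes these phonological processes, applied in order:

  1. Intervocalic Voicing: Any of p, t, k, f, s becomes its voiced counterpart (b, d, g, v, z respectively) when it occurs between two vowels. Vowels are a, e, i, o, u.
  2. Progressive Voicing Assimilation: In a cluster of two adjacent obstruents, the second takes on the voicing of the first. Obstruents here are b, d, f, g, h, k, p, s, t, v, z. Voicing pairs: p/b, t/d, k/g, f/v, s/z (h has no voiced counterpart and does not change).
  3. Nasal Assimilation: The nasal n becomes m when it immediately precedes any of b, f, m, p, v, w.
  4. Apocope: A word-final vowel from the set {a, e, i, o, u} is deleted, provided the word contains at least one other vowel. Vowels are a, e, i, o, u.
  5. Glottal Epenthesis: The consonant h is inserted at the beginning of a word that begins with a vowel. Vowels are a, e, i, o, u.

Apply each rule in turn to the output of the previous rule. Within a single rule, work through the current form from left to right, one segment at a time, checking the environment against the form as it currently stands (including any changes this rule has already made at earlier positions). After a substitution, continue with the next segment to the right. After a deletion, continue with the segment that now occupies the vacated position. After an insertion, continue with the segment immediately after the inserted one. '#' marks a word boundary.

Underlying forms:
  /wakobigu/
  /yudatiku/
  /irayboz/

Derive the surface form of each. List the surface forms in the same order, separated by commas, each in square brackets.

/wakobigu/:
  1 Intervocalic Voicing: [wakobigu] → [wagobigu]
  2 Progressive Voicing Assimilation: no change — [wagobigu]
  3 Nasal Assimilation: no change — [wagobigu]
  4 Apocope: [wagobigu] → [wagobig]
  5 Glottal Epenthesis: no change — [wagobig]
/yudatiku/:
  1 Intervocalic Voicing: [yudatiku] → [yudadigu]
  2 Progressive Voicing Assimilation: no change — [yudadigu]
  3 Nasal Assimilation: no change — [yudadigu]
  4 Apocope: [yudadigu] → [yudadig]
  5 Glottal Epenthesis: no change — [yudadig]
/irayboz/:
  1 Intervocalic Voicing: no change — [irayboz]
  2 Progressive Voicing Assimilation: no change — [irayboz]
  3 Nasal Assimilation: no change — [irayboz]
  4 Apocope: no change — [irayboz]
  5 Glottal Epenthesis: [irayboz] → [hirayboz]

[wagobig], [yudadig], [hirayboz]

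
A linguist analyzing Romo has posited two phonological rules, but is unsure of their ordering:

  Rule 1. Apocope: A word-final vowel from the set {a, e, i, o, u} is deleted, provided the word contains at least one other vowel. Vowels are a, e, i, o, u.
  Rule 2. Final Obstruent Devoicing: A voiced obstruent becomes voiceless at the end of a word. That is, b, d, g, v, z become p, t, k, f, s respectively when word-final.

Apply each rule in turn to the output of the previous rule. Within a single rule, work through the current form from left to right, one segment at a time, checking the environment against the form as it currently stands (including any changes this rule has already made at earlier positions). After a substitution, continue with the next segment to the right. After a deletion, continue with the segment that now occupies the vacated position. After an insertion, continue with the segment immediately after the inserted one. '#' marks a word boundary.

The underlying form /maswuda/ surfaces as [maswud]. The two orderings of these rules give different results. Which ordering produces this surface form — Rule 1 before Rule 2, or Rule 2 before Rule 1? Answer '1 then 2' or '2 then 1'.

2 then 1

Order 1 then 2:
  1 Apocope: [maswuda] → [maswud]
  2 Final Obstruent Devoicing: [maswud] → [maswut]
  result: [maswut]
Order 2 then 1:
  2 Final Obstruent Devoicing: no change — [maswuda]
  1 Apocope: [maswuda] → [maswud]
  result: [maswud]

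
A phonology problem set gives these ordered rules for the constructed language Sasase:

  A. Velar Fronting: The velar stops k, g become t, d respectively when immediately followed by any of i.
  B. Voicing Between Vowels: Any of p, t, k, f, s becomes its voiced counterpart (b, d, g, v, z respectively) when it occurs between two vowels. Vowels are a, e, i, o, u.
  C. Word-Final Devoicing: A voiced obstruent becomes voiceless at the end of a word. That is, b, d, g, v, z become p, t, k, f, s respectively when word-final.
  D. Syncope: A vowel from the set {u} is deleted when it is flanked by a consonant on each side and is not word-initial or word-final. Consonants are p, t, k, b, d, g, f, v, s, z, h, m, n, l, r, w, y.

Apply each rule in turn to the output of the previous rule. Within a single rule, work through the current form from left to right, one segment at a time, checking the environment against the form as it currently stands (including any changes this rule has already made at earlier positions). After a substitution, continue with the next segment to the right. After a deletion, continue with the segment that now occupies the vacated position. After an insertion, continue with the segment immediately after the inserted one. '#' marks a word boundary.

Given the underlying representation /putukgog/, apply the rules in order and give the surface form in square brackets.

[pdkgok]

A Velar Fronting: no change — [putukgog]
B Voicing Between Vowels: [putukgog] → [pudukgog]
C Word-Final Devoicing: [pudukgog] → [pudukgok]
D Syncope: [pudukgok] → [pdkgok]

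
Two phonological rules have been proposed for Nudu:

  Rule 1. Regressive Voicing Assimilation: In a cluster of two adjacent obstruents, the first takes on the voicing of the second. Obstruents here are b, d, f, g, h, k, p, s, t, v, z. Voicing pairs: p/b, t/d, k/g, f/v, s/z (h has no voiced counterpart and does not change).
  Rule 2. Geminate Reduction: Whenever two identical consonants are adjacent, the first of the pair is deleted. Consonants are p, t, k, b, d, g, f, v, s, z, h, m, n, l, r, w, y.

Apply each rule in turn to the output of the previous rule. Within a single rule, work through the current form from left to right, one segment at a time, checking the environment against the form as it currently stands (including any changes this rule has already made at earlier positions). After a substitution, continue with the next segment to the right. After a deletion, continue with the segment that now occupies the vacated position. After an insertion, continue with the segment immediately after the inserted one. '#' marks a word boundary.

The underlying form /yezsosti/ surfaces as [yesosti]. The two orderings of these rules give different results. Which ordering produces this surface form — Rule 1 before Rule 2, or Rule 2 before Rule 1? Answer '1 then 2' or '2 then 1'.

Order 1 then 2:
  1 Regressive Voicing Assimilation: [yezsosti] → [yessosti]
  2 Geminate Reduction: [yessosti] → [yesosti]
  result: [yesosti]
Order 2 then 1:
  2 Geminate Reduction: no change — [yezsosti]
  1 Regressive Voicing Assimilation: [yezsosti] → [yessosti]
  result: [yessosti]

1 then 2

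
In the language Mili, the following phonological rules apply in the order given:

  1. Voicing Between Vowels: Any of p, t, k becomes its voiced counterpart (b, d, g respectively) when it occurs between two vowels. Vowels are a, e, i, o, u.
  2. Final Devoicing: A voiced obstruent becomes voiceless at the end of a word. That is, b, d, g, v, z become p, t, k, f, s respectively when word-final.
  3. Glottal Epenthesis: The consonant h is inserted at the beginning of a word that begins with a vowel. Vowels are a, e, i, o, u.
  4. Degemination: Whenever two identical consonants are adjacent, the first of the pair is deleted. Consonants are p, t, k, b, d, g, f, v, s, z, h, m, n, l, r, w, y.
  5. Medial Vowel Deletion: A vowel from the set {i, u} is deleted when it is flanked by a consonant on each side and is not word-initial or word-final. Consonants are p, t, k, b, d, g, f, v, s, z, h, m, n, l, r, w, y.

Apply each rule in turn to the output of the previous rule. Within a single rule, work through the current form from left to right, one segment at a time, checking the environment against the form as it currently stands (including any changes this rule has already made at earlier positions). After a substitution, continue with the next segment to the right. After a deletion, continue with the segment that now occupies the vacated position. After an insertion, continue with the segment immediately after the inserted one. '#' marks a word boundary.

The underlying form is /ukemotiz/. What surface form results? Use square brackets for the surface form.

[hgemods]

1 Voicing Between Vowels: [ukemotiz] → [ugemodiz]
2 Final Devoicing: [ugemodiz] → [ugemodis]
3 Glottal Epenthesis: [ugemodis] → [hugemodis]
4 Degemination: no change — [hugemodis]
5 Medial Vowel Deletion: [hugemodis] → [hgemods]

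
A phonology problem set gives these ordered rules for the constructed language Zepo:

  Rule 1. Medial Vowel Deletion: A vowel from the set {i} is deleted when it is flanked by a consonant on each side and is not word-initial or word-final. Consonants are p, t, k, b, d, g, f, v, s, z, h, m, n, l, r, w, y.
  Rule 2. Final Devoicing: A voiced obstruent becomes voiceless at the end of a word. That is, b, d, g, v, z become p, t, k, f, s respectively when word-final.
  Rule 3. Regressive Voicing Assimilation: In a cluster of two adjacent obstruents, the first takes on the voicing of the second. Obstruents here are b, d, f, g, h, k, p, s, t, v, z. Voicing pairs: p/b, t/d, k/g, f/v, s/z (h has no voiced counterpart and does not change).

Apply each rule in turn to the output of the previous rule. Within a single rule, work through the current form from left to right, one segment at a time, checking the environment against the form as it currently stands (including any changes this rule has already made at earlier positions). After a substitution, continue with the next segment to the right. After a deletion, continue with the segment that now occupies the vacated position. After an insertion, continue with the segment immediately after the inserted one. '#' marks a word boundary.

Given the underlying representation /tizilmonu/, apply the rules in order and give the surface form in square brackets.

[dzlmonu]

Rule 1 Medial Vowel Deletion: [tizilmonu] → [tzlmonu]
Rule 2 Final Devoicing: no change — [tzlmonu]
Rule 3 Regressive Voicing Assimilation: [tzlmonu] → [dzlmonu]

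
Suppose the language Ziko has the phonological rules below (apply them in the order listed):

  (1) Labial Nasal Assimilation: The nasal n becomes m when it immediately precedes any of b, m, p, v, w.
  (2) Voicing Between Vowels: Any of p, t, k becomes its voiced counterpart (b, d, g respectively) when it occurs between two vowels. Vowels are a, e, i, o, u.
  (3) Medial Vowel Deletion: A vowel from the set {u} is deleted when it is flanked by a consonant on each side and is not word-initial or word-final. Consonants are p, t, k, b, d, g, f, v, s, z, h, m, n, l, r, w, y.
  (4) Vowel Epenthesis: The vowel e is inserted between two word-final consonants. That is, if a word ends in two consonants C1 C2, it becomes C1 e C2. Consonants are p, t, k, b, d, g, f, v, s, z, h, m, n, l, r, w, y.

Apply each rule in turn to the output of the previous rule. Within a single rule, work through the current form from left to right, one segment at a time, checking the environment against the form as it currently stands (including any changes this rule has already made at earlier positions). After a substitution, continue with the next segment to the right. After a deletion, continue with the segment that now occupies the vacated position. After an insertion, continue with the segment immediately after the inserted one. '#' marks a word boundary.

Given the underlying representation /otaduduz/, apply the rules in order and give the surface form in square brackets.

(1) Labial Nasal Assimilation: no change — [otaduduz]
(2) Voicing Between Vowels: [otaduduz] → [odaduduz]
(3) Medial Vowel Deletion: [odaduduz] → [odaddz]
(4) Vowel Epenthesis: [odaddz] → [odaddez]

[odaddez]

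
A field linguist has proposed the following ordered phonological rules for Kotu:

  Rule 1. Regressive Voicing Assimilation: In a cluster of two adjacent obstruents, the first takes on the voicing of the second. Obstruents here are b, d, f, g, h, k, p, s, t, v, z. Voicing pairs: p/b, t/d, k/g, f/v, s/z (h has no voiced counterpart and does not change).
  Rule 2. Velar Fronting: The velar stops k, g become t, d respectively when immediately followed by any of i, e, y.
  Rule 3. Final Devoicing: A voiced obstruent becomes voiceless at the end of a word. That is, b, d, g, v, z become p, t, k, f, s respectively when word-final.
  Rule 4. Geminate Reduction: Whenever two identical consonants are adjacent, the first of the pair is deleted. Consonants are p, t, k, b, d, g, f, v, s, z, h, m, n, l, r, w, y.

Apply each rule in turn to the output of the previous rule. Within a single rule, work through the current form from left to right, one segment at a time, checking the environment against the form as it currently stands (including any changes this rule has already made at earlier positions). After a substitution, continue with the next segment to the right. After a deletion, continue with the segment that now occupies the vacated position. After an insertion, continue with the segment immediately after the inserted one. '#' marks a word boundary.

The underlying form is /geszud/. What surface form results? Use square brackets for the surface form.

Rule 1 Regressive Voicing Assimilation: [geszud] → [gezzud]
Rule 2 Velar Fronting: [gezzud] → [dezzud]
Rule 3 Final Devoicing: [dezzud] → [dezzut]
Rule 4 Geminate Reduction: [dezzut] → [dezut]

[dezut]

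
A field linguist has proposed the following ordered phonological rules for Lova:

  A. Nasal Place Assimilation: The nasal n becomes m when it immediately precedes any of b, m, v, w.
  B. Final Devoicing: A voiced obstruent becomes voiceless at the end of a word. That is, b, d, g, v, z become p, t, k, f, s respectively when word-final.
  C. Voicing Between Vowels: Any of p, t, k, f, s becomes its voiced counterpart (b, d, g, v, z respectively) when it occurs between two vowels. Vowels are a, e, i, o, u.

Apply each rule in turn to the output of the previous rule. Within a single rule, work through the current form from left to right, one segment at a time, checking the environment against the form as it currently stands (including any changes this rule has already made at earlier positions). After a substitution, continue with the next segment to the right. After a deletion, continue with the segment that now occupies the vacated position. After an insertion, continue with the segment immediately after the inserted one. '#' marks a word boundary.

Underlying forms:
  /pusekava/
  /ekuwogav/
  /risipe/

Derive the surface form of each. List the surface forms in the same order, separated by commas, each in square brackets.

/pusekava/:
  A Nasal Place Assimilation: no change — [pusekava]
  B Final Devoicing: no change — [pusekava]
  C Voicing Between Vowels: [pusekava] → [puzegava]
/ekuwogav/:
  A Nasal Place Assimilation: no change — [ekuwogav]
  B Final Devoicing: [ekuwogav] → [ekuwogaf]
  C Voicing Between Vowels: [ekuwogaf] → [eguwogaf]
/risipe/:
  A Nasal Place Assimilation: no change — [risipe]
  B Final Devoicing: no change — [risipe]
  C Voicing Between Vowels: [risipe] → [rizibe]

[puzegava], [eguwogaf], [rizibe]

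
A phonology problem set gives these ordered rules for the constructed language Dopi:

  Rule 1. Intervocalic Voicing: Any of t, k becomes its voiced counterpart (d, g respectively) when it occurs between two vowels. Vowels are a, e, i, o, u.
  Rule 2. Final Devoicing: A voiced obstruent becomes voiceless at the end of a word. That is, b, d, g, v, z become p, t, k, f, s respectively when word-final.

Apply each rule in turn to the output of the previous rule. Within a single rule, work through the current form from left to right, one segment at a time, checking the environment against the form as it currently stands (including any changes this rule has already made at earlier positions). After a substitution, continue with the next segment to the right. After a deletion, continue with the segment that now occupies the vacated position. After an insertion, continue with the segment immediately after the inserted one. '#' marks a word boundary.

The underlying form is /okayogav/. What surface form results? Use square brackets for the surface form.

[ogayogaf]

Rule 1 Intervocalic Voicing: [okayogav] → [ogayogav]
Rule 2 Final Devoicing: [ogayogav] → [ogayogaf]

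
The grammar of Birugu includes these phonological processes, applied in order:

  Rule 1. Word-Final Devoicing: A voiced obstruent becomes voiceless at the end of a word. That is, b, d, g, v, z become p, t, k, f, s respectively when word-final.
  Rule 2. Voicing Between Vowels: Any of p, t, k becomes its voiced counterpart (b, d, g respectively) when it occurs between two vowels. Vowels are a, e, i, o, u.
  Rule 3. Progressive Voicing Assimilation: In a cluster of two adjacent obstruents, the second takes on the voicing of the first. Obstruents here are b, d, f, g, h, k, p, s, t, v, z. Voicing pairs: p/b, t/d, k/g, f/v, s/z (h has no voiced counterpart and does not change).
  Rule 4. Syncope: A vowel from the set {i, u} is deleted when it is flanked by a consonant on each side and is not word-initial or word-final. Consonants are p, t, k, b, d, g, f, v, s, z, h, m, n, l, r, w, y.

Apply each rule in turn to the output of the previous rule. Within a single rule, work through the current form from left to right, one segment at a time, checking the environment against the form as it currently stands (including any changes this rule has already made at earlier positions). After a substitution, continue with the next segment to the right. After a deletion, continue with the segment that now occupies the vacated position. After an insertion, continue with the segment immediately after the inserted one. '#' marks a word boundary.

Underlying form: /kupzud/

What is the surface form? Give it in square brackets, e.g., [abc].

Rule 1 Word-Final Devoicing: [kupzud] → [kupzut]
Rule 2 Voicing Between Vowels: no change — [kupzut]
Rule 3 Progressive Voicing Assimilation: [kupzut] → [kupsut]
Rule 4 Syncope: [kupsut] → [kpst]

[kpst]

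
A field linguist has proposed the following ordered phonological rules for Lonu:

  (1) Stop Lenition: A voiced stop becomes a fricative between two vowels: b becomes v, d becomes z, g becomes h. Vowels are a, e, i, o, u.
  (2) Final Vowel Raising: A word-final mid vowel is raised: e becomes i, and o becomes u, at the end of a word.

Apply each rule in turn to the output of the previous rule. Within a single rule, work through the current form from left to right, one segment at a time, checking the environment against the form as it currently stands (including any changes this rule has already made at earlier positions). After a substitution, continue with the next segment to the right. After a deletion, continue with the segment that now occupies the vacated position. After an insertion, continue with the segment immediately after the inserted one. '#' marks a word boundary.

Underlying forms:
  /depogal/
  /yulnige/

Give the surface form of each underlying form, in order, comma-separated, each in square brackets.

[depohal], [yulnihi]

/depogal/:
  (1) Stop Lenition: [depogal] → [depohal]
  (2) Final Vowel Raising: no change — [depohal]
/yulnige/:
  (1) Stop Lenition: [yulnige] → [yulnihe]
  (2) Final Vowel Raising: [yulnihe] → [yulnihi]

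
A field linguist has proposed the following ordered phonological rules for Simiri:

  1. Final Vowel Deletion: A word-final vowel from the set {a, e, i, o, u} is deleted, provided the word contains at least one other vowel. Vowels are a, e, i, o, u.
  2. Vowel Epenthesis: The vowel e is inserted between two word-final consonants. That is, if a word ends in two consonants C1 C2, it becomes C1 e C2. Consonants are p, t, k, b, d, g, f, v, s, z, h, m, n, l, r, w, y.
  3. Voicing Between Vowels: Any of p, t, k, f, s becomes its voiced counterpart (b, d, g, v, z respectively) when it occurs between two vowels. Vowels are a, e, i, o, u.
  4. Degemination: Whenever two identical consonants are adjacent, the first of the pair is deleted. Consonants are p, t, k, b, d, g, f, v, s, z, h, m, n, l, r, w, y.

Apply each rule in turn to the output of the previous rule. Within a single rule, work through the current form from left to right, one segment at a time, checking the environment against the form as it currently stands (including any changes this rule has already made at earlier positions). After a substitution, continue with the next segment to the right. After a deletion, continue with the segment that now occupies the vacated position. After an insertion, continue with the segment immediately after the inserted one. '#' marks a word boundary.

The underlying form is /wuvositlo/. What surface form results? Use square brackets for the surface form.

[wuvozidel]

1 Final Vowel Deletion: [wuvositlo] → [wuvositl]
2 Vowel Epenthesis: [wuvositl] → [wuvositel]
3 Voicing Between Vowels: [wuvositel] → [wuvozidel]
4 Degemination: no change — [wuvozidel]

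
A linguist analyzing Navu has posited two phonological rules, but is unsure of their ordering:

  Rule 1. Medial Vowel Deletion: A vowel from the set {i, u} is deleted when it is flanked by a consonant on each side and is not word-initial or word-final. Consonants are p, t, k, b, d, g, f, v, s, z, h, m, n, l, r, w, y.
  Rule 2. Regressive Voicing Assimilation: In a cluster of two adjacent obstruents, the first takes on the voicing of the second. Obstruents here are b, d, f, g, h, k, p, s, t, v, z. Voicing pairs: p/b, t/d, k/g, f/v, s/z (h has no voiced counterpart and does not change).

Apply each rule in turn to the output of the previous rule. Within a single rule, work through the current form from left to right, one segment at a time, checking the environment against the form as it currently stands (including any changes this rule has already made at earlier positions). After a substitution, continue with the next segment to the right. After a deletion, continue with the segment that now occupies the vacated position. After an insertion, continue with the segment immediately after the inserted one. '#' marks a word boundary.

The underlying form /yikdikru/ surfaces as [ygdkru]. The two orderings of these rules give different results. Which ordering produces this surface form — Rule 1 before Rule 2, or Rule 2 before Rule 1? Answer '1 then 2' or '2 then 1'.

2 then 1

Order 1 then 2:
  1 Medial Vowel Deletion: [yikdikru] → [ykdkru]
  2 Regressive Voicing Assimilation: [ykdkru] → [ygtkru]
  result: [ygtkru]
Order 2 then 1:
  2 Regressive Voicing Assimilation: [yikdikru] → [yigdikru]
  1 Medial Vowel Deletion: [yigdikru] → [ygdkru]
  result: [ygdkru]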